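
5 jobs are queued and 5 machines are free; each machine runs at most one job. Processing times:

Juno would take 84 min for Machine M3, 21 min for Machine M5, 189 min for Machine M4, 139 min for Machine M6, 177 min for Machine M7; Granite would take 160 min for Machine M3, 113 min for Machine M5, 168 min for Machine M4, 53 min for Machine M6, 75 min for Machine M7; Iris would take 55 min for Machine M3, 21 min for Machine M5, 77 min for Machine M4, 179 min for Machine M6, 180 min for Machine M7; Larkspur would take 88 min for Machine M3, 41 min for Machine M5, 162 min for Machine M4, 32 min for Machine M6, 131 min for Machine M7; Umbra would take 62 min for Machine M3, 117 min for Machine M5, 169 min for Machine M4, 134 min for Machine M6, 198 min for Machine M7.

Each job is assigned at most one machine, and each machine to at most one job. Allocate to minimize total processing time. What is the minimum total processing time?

Minimum total: 267 min

This is the linear assignment problem.
Optimal: Juno→Machine M5 (21 min), Granite→Machine M7 (75 min), Iris→Machine M4 (77 min), Larkspur→Machine M6 (32 min), Umbra→Machine M3 (62 min) — total 21+75+77+32+62 = 267 min.
Row-greedy (each job in turn takes its cheapest remaining machine) gives 429 min, worse by 162.
Next-best assignment: Juno→Machine M5, Granite→Machine M6, Iris→Machine M4, Larkspur→Machine M7, Umbra→Machine M3 = 344 min.
Checked against all permutations: 267 min is optimal.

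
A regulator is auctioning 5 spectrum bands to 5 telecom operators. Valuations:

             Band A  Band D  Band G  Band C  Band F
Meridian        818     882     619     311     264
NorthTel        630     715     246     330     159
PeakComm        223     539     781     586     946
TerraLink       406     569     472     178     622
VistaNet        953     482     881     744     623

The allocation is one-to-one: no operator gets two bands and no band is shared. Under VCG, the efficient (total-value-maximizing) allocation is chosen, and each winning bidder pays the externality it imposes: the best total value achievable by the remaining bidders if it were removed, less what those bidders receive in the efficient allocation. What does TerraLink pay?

TerraLink pays $137M.

Efficient allocation: Meridian→Band A ($818M), NorthTel→Band D ($715M), PeakComm→Band F ($946M), TerraLink→Band G ($472M), VistaNet→Band C ($744M); total welfare W = $3695M.
TerraLink receives Band G at value $472M, so the others get W − 472 = $3223M.
Without TerraLink: best allocation of the remaining 4 bidders over all 5 bands is Meridian→Band A ($818M), NorthTel→Band D ($715M), PeakComm→Band F ($946M), VistaNet→Band G ($881M), total $3360M.
VCG payment = (others' best without TerraLink) − (others' welfare with TerraLink) = 3360 − 3223 = $137M.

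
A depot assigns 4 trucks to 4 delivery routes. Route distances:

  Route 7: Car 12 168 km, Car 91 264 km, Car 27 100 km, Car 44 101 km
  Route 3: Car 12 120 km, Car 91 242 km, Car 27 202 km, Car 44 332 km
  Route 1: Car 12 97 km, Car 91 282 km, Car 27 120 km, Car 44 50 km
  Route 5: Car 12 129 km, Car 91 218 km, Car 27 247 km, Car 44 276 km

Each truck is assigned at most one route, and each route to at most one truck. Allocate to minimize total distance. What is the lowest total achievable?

Min total: 488 km

Optimal: Car 12→Route 3 (120 km), Car 91→Route 5 (218 km), Car 27→Route 7 (100 km), Car 44→Route 1 (50 km) — total 120+218+100+50 = 488 km.
Row-greedy (each truck in turn takes its cheapest remaining route) gives 747 km, worse by 259.
Checked against all permutations: 488 km is optimal.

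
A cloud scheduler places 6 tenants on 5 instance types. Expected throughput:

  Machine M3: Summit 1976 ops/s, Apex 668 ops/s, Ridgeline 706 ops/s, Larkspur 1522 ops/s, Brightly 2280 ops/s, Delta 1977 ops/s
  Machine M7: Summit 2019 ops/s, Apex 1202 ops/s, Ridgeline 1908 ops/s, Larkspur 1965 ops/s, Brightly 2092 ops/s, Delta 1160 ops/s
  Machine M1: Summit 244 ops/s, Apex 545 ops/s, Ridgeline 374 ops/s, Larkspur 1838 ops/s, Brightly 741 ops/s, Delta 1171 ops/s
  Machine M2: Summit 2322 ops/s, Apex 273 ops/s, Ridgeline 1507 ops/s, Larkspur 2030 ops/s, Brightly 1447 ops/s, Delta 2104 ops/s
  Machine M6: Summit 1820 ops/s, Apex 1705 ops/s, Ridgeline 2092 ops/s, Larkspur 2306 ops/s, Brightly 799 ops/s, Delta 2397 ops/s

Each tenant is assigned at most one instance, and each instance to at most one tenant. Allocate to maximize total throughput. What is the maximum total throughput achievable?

Optimal: Brightly→Machine M3 (2280 ops/s), Ridgeline→Machine M7 (1908 ops/s), Larkspur→Machine M1 (1838 ops/s), Summit→Machine M2 (2322 ops/s), Delta→Machine M6 (2397 ops/s) — total 2280+1908+1838+2322+2397 = 10745 ops/s.
Max-entry greedy (repeatedly take the single best remaining cell) gives 9509 ops/s, worse by 1236.
Swapping Summit↔Larkspur (Summit→Machine M1 244 ops/s, Larkspur→Machine M2 2030 ops/s) loses 1886.

Maximum total: 10745 ops/s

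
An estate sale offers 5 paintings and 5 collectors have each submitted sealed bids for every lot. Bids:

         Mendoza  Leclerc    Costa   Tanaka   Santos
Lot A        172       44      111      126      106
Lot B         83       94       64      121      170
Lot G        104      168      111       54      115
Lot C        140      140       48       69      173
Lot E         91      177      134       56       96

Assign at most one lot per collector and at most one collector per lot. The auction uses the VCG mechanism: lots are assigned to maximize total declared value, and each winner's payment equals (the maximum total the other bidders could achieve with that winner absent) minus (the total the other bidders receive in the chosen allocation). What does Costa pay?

Costa pays $9.

Efficient allocation: Mendoza→Lot A ($172), Leclerc→Lot G ($168), Costa→Lot E ($134), Tanaka→Lot B ($121), Santos→Lot C ($173); total welfare W = $768.
Costa receives Lot E at value $134, so the others get W − 134 = $634.
Without Costa: best allocation of the remaining 4 bidders over all 5 lots is Mendoza→Lot A ($172), Leclerc→Lot E ($177), Tanaka→Lot B ($121), Santos→Lot C ($173), total $643.
VCG payment = (others' best without Costa) − (others' welfare with Costa) = 643 − 634 = $9.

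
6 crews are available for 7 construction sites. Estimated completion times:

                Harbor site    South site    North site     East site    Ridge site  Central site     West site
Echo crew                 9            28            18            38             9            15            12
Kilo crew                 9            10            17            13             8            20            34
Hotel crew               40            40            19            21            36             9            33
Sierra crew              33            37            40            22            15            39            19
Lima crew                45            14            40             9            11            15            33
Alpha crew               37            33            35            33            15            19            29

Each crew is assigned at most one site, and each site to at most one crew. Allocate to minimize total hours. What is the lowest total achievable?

Treat this as an assignment problem: match each crew to one site.
Optimal: Echo crew→Harbor site (9 hours), Kilo crew→South site (10 hours), Hotel crew→Central site (9 hours), Sierra crew→West site (19 hours), Lima crew→East site (9 hours), Alpha crew→Ridge site (15 hours) — total 9+10+9+19+9+15 = 71 hours.
Row-greedy (each crew in turn takes its cheapest remaining site) gives 87 hours, worse by 16.
Next-best assignment: Echo crew→Harbor site, Kilo crew→North site, Hotel crew→Central site, Sierra crew→West site, Lima crew→East site, Alpha crew→Ridge site = 78 hours.
Every other assignment is strictly worse.

Minimum total: 71 hours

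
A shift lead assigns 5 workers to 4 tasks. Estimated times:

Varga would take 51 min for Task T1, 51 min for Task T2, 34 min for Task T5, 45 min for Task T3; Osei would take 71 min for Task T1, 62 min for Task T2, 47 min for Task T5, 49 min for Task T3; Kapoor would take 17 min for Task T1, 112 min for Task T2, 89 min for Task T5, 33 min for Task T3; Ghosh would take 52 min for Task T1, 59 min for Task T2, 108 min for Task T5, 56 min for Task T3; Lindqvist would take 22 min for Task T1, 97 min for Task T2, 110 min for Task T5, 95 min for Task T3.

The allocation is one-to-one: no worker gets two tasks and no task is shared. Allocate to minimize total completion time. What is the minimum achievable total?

Treat this as an assignment problem: match each worker to one task.
Optimal: Lindqvist→Task T1 (22 min), Ghosh→Task T2 (59 min), Varga→Task T5 (34 min), Kapoor→Task T3 (33 min) — total 22+59+34+33 = 148 min.
Min-entry greedy (repeatedly take the single cheapest remaining cell) gives 159 min, worse by 11.
Next-best assignment: Lindqvist→Task T1, Osei→Task T2, Varga→Task T5, Kapoor→Task T3 = 151 min.

Minimum total: 148 min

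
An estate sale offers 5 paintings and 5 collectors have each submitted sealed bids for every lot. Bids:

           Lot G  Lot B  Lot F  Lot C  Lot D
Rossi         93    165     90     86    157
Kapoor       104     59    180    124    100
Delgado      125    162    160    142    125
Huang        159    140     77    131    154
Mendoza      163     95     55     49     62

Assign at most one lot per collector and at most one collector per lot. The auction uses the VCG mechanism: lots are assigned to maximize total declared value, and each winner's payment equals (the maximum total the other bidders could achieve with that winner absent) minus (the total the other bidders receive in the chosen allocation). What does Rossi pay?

Efficient allocation: Rossi→Lot B ($165), Kapoor→Lot F ($180), Delgado→Lot C ($142), Huang→Lot D ($154), Mendoza→Lot G ($163); total welfare W = $804.
Rossi receives Lot B at value $165, so the others get W − 165 = $639.
Without Rossi: best allocation of the remaining 4 bidders over all 5 lots is Kapoor→Lot F ($180), Delgado→Lot B ($162), Huang→Lot D ($154), Mendoza→Lot G ($163), total $659.
VCG payment = (others' best without Rossi) − (others' welfare with Rossi) = 659 − 639 = $20.

Rossi pays $20.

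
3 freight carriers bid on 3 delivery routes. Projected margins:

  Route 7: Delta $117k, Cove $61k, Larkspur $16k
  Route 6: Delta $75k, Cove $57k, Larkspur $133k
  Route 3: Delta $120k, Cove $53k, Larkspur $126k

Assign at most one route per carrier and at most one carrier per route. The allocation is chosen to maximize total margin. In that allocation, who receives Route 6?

Larkspur receives Route 6.

Optimal: Delta→Route 3 ($120k), Cove→Route 7 ($61k), Larkspur→Route 6 ($133k) — total 120+61+133 = $314k.
Column-greedy (each route in turn goes to its best remaining carrier) gives $303k, worse by 11.
Checked against all permutations: $314k is optimal.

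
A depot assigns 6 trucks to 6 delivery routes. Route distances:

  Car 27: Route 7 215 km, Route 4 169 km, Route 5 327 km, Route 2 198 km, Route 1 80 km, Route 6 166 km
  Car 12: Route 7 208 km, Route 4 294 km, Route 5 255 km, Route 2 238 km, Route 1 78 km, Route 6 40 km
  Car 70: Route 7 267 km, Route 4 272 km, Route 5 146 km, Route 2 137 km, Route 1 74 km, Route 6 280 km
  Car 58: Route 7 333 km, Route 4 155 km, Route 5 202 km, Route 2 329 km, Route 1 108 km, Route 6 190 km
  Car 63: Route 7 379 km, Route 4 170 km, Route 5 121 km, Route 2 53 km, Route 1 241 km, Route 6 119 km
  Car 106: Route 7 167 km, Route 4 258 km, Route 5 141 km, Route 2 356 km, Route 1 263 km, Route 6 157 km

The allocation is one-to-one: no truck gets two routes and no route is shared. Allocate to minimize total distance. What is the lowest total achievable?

Optimal: Car 27→Route 1 (80 km), Car 12→Route 6 (40 km), Car 70→Route 5 (146 km), Car 58→Route 4 (155 km), Car 63→Route 2 (53 km), Car 106→Route 7 (167 km) — total 80+40+146+155+53+167 = 641 km.
Row-greedy (each truck in turn takes its cheapest remaining route) gives 700 km, worse by 59.
Checked against all permutations: 641 km is optimal.

Minimum total: 641 km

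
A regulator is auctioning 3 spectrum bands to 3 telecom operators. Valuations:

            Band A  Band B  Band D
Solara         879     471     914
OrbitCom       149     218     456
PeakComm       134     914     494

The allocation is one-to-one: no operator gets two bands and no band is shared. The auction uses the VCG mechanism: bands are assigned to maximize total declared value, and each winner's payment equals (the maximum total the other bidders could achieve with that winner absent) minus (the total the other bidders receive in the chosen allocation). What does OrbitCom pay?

Efficient allocation: Solara→Band A ($879M), OrbitCom→Band D ($456M), PeakComm→Band B ($914M); total welfare W = $2249M.
OrbitCom receives Band D at value $456M, so the others get W − 456 = $1793M.
Without OrbitCom: best allocation of the remaining 2 bidders over all 3 bands is Solara→Band D ($914M), PeakComm→Band B ($914M), total $1828M.
VCG payment = (others' best without OrbitCom) − (others' welfare with OrbitCom) = 1828 − 1793 = $35M.

OrbitCom pays $35M.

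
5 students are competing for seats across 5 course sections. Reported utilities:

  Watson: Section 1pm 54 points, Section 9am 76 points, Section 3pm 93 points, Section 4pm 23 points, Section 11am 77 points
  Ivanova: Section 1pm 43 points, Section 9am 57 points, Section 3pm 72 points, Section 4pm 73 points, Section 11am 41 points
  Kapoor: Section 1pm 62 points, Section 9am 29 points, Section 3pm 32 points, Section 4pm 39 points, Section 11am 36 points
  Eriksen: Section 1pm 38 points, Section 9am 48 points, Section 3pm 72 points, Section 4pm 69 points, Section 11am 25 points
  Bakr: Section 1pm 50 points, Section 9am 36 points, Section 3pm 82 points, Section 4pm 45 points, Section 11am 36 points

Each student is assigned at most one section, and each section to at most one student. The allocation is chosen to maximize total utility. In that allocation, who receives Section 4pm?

Optimal: Watson→Section 11am (77 points), Ivanova→Section 9am (57 points), Kapoor→Section 1pm (62 points), Eriksen→Section 4pm (69 points), Bakr→Section 3pm (82 points) — total 77+57+62+69+82 = 347 points.
Eriksen's own top section is Section 3pm (72 points), but forcing Eriksen→Section 3pm and reassigning the rest optimally gives only 320 points — worse by 27.

Eriksen receives Section 4pm.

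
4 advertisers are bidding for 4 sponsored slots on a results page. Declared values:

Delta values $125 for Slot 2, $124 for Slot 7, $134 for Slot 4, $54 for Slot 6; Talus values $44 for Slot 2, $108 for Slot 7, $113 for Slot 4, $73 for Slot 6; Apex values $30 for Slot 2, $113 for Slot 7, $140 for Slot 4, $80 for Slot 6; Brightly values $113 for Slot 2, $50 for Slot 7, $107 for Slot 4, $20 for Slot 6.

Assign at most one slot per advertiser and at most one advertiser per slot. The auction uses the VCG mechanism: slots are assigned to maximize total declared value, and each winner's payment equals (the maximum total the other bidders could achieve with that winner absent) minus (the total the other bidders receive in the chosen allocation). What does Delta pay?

Efficient allocation: Delta→Slot 7 ($124), Talus→Slot 6 ($73), Apex→Slot 4 ($140), Brightly→Slot 2 ($113); total welfare W = $450.
Delta receives Slot 7 at value $124, so the others get W − 124 = $326.
Without Delta: best allocation of the remaining 3 bidders over all 4 slots is Talus→Slot 7 ($108), Apex→Slot 4 ($140), Brightly→Slot 2 ($113), total $361.
VCG payment = (others' best without Delta) − (others' welfare with Delta) = 361 − 326 = $35.

Delta pays $35.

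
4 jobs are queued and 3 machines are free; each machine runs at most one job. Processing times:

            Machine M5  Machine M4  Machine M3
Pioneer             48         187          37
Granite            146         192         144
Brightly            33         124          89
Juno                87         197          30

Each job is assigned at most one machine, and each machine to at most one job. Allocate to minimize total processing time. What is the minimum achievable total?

This is a one-to-one assignment (minimum-cost bipartite matching).
Optimal: Pioneer→Machine M5 (48 min), Brightly→Machine M4 (124 min), Juno→Machine M3 (30 min) — total 48+124+30 = 202 min.
Min-entry greedy (repeatedly take the single cheapest remaining cell) gives 250 min, worse by 48.
Next-best assignment: Juno→Machine M5, Brightly→Machine M4, Pioneer→Machine M3 = 248 min.

Minimum total: 202 min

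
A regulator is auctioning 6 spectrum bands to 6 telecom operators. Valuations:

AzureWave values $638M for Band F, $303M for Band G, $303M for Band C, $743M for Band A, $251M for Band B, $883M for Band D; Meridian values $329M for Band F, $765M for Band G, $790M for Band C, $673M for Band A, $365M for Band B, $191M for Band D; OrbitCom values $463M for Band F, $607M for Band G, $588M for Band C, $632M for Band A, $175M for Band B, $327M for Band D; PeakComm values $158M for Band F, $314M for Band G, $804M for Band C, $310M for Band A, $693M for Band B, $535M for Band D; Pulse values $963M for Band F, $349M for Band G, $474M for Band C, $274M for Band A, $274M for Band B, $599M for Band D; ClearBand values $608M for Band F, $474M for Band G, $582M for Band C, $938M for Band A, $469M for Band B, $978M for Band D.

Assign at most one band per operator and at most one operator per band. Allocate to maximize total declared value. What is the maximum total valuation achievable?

Maximum total: $4874M

This is a one-to-one assignment (maximum-weight bipartite matching).
Optimal: AzureWave→Band D ($883M), Meridian→Band C ($790M), OrbitCom→Band G ($607M), PeakComm→Band B ($693M), Pulse→Band F ($963M), ClearBand→Band A ($938M) — total 883+790+607+693+963+938 = $4874M.
Swapping Meridian↔AzureWave (Meridian→Band D $191M, AzureWave→Band C $303M) loses 1179.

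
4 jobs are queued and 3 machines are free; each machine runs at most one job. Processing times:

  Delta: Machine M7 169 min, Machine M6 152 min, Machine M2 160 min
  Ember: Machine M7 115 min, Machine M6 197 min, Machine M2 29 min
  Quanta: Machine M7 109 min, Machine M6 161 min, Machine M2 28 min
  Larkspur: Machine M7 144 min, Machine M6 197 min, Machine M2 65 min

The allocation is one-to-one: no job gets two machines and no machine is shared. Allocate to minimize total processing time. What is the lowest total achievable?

Min total: 290 min

Optimal: Quanta→Machine M7 (109 min), Delta→Machine M6 (152 min), Ember→Machine M2 (29 min) — total 109+152+29 = 290 min.
Min-entry greedy (repeatedly take the single cheapest remaining cell) gives 295 min, worse by 5.
Next-best assignment: Ember→Machine M7, Delta→Machine M6, Quanta→Machine M2 = 295 min.
Checked against all permutations: 290 min is optimal.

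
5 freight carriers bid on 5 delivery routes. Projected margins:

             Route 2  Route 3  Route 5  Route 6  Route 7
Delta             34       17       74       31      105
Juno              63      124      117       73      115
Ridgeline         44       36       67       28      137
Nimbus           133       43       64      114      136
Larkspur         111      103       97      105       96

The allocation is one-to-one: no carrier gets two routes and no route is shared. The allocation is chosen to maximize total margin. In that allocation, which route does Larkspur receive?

This is a one-to-one assignment (maximum-weight bipartite matching).
Optimal: Delta→Route 5 ($74k), Juno→Route 3 ($124k), Ridgeline→Route 7 ($137k), Nimbus→Route 2 ($133k), Larkspur→Route 6 ($105k) — total 74+124+137+133+105 = $573k.
Swapping Nimbus↔Ridgeline (Nimbus→Route 7 $136k, Ridgeline→Route 2 $44k) loses 90.
Larkspur's own top route is Route 2 ($111k), but forcing Larkspur→Route 2 and reassigning the rest optimally gives only $560k — worse by 13.

Larkspur receives Route 6.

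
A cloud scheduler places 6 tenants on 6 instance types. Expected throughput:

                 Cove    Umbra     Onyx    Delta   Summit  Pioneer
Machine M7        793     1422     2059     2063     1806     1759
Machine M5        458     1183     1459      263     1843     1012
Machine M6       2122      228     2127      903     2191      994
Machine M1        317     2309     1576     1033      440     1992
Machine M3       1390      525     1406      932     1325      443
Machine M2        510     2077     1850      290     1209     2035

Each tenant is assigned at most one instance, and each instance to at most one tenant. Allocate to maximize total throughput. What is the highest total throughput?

Optimal: Cove→Machine M6 (2122 ops/s), Umbra→Machine M1 (2309 ops/s), Onyx→Machine M3 (1406 ops/s), Delta→Machine M7 (2063 ops/s), Summit→Machine M5 (1843 ops/s), Pioneer→Machine M2 (2035 ops/s) — total 2122+2309+1406+2063+1843+2035 = 11778 ops/s.
Column-greedy (each instance in turn goes to its best remaining tenant) gives 11767 ops/s, worse by 11.
Swapping Delta↔Cove (Delta→Machine M6 903 ops/s, Cove→Machine M7 793 ops/s) loses 2489.
No other one-to-one assignment exceeds 11778 ops/s.

Maximum total: 11778 ops/s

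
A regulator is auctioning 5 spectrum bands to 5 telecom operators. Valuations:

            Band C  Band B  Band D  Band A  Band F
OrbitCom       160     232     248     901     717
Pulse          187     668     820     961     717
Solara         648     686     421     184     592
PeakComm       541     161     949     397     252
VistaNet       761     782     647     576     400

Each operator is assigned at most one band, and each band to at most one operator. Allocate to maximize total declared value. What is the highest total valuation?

Optimal: OrbitCom→Band F ($717M), Pulse→Band A ($961M), Solara→Band B ($686M), PeakComm→Band D ($949M), VistaNet→Band C ($761M) — total 717+961+686+949+761 = $4074M.
Row-greedy (each operator in turn takes its best remaining band) gives $3348M, worse by 726.
Swapping Pulse↔OrbitCom (Pulse→Band F $717M, OrbitCom→Band A $901M) loses 60.

Max total: $4074M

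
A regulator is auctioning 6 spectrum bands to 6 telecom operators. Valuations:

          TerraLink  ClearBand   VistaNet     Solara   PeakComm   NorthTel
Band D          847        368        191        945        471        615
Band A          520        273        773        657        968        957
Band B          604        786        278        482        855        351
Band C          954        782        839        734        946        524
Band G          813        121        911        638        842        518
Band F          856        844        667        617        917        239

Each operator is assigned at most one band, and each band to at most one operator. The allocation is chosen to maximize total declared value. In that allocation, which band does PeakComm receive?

PeakComm receives Band F.

This is a one-to-one assignment (maximum-weight bipartite matching).
Optimal: TerraLink→Band C ($954M), ClearBand→Band B ($786M), VistaNet→Band G ($911M), Solara→Band D ($945M), PeakComm→Band F ($917M), NorthTel→Band A ($957M) — total 954+786+911+945+917+957 = $5470M.
Row-greedy (each operator in turn takes its best remaining band) gives $4973M, worse by 497.
Swapping NorthTel↔VistaNet (NorthTel→Band G $518M, VistaNet→Band A $773M) loses 577.
Every other assignment is strictly worse.
PeakComm's own top band is Band A ($968M), but forcing PeakComm→Band A and reassigning the rest optimally gives only $4990M — worse by 480.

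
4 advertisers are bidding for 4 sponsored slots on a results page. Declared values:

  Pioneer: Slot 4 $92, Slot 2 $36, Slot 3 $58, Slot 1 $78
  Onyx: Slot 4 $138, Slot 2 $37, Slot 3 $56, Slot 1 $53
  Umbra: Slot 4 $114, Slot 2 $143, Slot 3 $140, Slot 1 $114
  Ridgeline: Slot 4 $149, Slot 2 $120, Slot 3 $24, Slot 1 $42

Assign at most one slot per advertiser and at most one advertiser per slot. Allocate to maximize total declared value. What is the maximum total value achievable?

Max total: $476

Optimal: Pioneer→Slot 1 ($78), Onyx→Slot 4 ($138), Umbra→Slot 3 ($140), Ridgeline→Slot 2 ($120) — total 78+138+140+120 = $476.
Column-greedy (each slot in turn goes to its best remaining advertiser) gives $403, worse by 73.
Swapping Pioneer↔Ridgeline (Pioneer→Slot 2 $36, Ridgeline→Slot 1 $42) loses 120.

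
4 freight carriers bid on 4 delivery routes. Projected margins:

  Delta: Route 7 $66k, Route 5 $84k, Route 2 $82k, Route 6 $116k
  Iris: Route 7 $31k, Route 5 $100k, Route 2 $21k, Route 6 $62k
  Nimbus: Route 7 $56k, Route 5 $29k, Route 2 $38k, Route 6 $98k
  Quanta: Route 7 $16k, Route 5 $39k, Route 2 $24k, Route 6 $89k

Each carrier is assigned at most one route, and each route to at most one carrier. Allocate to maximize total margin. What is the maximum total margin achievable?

Optimal: Delta→Route 2 ($82k), Iris→Route 5 ($100k), Nimbus→Route 7 ($56k), Quanta→Route 6 ($89k) — total 82+100+56+89 = $327k.

Max total: $327k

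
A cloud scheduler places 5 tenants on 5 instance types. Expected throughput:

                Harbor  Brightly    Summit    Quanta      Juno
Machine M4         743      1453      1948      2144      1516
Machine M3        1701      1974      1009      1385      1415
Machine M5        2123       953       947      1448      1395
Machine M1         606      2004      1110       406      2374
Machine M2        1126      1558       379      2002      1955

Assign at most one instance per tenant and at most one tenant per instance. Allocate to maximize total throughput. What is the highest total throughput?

This is the linear assignment problem.
Optimal: Harbor→Machine M5 (2123 ops/s), Brightly→Machine M3 (1974 ops/s), Summit→Machine M4 (1948 ops/s), Quanta→Machine M2 (2002 ops/s), Juno→Machine M1 (2374 ops/s) — total 2123+1974+1948+2002+2374 = 10421 ops/s.
Column-greedy (each instance in turn goes to its best remaining tenant) gives 8994 ops/s, worse by 1427.
Swapping Harbor↔Summit (Harbor→Machine M4 743 ops/s, Summit→Machine M5 947 ops/s) loses 2381.

Maximum total: 10421 ops/s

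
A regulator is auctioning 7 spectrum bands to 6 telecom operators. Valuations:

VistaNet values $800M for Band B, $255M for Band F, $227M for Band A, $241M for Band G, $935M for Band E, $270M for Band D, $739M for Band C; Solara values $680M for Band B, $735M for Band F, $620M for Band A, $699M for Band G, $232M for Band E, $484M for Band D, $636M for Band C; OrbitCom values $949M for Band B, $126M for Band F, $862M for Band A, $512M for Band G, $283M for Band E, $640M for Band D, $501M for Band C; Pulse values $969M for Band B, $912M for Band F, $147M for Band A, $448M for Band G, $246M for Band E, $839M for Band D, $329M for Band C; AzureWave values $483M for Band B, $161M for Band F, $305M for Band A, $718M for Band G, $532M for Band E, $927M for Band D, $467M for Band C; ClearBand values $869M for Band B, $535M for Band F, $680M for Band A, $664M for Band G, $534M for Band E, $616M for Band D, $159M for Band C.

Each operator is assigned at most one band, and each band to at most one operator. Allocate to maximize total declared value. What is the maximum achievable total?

Max total: $5204M

Optimal: VistaNet→Band E ($935M), Solara→Band G ($699M), OrbitCom→Band A ($862M), Pulse→Band F ($912M), AzureWave→Band D ($927M), ClearBand→Band B ($869M) — total 935+699+862+912+927+869 = $5204M.
Max-entry greedy (repeatedly take the single best remaining cell) gives $5092M, worse by 112.
Checked against all permutations: $5204M is optimal.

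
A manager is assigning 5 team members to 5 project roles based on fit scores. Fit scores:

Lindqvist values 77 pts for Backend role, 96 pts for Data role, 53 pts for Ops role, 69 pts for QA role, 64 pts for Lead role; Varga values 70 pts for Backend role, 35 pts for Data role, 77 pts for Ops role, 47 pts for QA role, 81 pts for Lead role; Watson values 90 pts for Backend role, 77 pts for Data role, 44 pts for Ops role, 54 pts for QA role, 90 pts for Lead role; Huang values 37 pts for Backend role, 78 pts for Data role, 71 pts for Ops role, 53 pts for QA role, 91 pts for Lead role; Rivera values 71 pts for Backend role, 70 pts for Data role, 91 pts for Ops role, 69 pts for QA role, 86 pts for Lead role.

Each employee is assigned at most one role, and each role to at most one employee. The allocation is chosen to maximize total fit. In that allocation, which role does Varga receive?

Optimal: Lindqvist→Data role (96 pts), Varga→Ops role (77 pts), Watson→Backend role (90 pts), Huang→Lead role (91 pts), Rivera→QA role (69 pts) — total 96+77+90+91+69 = 423 pts.
Row-greedy (each employee in turn takes its best remaining role) gives 407 pts, worse by 16.
Next-best assignment: Lindqvist→Data role, Varga→QA role, Watson→Backend role, Huang→Lead role, Rivera→Ops role = 415 pts.
Swapping Rivera↔Lindqvist (Rivera→Data role 70 pts, Lindqvist→QA role 69 pts) loses 26.
Every other assignment is strictly worse.
Varga's own top role is Lead role (81 pts), but forcing Varga→Lead role and reassigning the rest optimally gives only 411 pts — worse by 12.

Varga receives Ops role.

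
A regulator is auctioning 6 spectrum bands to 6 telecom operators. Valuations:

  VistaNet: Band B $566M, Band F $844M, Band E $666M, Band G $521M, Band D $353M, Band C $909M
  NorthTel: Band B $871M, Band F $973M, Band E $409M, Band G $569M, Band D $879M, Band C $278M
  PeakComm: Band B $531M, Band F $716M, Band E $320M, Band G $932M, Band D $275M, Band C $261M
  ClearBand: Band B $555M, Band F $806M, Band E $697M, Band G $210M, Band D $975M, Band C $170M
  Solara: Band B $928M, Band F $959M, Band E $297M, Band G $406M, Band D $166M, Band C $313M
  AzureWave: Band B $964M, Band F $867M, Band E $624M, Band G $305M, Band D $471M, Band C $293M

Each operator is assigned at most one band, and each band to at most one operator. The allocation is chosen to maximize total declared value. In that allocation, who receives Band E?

AzureWave receives Band E.

This is the linear assignment problem.
Optimal: VistaNet→Band C ($909M), NorthTel→Band F ($973M), PeakComm→Band G ($932M), ClearBand→Band D ($975M), Solara→Band B ($928M), AzureWave→Band E ($624M) — total 909+973+932+975+928+624 = $5341M.
Max-entry greedy (repeatedly take the single best remaining cell) gives $5050M, worse by 291.
Next-best assignment: VistaNet→Band C, NorthTel→Band D, PeakComm→Band G, ClearBand→Band E, Solara→Band F, AzureWave→Band B = $5340M.
No other one-to-one assignment exceeds $5341M.
AzureWave's own top band is Band B ($964M), but forcing AzureWave→Band B and reassigning the rest optimally gives only $5340M — worse by 1.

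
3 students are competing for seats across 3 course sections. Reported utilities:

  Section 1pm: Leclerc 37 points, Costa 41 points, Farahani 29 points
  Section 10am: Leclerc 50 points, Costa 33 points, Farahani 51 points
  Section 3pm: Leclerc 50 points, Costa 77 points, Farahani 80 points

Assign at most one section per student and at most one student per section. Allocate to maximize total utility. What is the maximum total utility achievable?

Maximum total: 171 points

Optimal: Leclerc→Section 10am (50 points), Costa→Section 1pm (41 points), Farahani→Section 3pm (80 points) — total 50+41+80 = 171 points.
Row-greedy (each student in turn takes its best remaining section) gives 156 points, worse by 15.
Every other assignment is strictly worse.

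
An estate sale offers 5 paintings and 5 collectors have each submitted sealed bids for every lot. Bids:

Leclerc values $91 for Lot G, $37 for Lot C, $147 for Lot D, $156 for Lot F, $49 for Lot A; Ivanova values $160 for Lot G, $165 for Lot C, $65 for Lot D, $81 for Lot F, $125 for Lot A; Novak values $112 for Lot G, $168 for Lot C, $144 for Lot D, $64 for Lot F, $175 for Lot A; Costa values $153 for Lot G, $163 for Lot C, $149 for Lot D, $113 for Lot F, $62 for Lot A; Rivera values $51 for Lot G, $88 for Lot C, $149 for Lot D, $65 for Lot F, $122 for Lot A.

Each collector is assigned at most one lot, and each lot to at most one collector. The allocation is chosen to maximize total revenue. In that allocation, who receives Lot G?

Ivanova receives Lot G.

Optimal: Leclerc→Lot F ($156), Ivanova→Lot G ($160), Novak→Lot A ($175), Costa→Lot C ($163), Rivera→Lot D ($149) — total 156+160+175+163+149 = $803.
Row-greedy (each collector in turn takes its best remaining lot) gives $798, worse by 5.
Ivanova's own top lot is Lot C ($165), but forcing Ivanova→Lot C and reassigning the rest optimally gives only $798 — worse by 5.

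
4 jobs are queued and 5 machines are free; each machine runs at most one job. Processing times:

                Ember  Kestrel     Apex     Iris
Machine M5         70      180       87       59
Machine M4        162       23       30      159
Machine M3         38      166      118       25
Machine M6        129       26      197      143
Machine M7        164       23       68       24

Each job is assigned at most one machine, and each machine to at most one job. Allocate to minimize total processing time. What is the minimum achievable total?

Min total: 118 min

Optimal: Ember→Machine M3 (38 min), Kestrel→Machine M6 (26 min), Apex→Machine M4 (30 min), Iris→Machine M7 (24 min) — total 38+26+30+24 = 118 min.
Column-greedy (each machine in turn goes to its cheapest remaining job) gives 317 min, worse by 199.
Checked against all permutations: 118 min is optimal.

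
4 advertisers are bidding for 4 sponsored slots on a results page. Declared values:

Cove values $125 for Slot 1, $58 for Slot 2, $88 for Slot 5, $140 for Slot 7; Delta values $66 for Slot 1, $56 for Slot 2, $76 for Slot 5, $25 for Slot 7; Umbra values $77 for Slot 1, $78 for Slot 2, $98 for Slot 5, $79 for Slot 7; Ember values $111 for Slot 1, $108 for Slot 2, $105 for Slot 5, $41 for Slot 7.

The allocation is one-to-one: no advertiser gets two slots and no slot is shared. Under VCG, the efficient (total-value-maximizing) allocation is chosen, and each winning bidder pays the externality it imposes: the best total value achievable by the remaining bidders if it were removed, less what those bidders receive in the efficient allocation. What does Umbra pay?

Efficient allocation: Cove→Slot 7 ($140), Delta→Slot 1 ($66), Umbra→Slot 5 ($98), Ember→Slot 2 ($108); total welfare W = $412.
Umbra receives Slot 5 at value $98, so the others get W − 98 = $314.
Without Umbra: best allocation of the remaining 3 bidders over all 4 slots is Cove→Slot 7 ($140), Delta→Slot 5 ($76), Ember→Slot 1 ($111), total $327.
VCG payment = (others' best without Umbra) − (others' welfare with Umbra) = 327 − 314 = $13.

Umbra pays $13.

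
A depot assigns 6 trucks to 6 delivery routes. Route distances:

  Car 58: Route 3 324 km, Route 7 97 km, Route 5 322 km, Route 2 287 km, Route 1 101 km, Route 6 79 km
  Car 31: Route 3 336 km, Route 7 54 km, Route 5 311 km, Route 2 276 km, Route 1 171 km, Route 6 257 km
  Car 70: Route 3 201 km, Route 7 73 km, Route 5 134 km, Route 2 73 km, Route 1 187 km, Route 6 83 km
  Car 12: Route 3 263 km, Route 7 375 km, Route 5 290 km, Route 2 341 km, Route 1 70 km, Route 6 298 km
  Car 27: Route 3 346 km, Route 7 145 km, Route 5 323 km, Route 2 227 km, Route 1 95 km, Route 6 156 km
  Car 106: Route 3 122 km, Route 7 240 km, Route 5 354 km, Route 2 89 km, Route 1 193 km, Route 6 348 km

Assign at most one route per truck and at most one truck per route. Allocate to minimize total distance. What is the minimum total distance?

This is the linear assignment problem.
Optimal: Car 58→Route 6 (79 km), Car 31→Route 7 (54 km), Car 70→Route 5 (134 km), Car 12→Route 1 (70 km), Car 27→Route 2 (227 km), Car 106→Route 3 (122 km) — total 79+54+134+70+227+122 = 686 km.
Row-greedy (each truck in turn takes its cheapest remaining route) gives 721 km, worse by 35.
Next-best assignment: Car 58→Route 6, Car 31→Route 7, Car 70→Route 2, Car 12→Route 5, Car 27→Route 1, Car 106→Route 3 = 713 km.
No other one-to-one assignment undercuts 686 km.

Minimum total: 686 km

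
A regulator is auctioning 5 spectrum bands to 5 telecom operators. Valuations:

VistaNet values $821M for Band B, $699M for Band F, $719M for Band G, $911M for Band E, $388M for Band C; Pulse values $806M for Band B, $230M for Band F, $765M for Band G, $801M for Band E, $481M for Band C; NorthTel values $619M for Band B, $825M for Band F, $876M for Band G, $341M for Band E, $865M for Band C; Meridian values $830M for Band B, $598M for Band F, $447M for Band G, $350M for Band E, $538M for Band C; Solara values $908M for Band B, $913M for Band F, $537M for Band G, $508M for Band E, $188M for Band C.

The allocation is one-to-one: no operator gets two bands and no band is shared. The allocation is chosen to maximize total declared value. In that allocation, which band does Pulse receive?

Pulse receives Band G.

Treat this as an assignment problem: match each operator to one band.
Optimal: VistaNet→Band E ($911M), Pulse→Band G ($765M), NorthTel→Band C ($865M), Meridian→Band B ($830M), Solara→Band F ($913M) — total 911+765+865+830+913 = $4284M.
Row-greedy (each operator in turn takes its best remaining band) gives $3379M, worse by 905.
Swapping Pulse↔Meridian (Pulse→Band B $806M, Meridian→Band G $447M) loses 342.
Pulse's own top band is Band B ($806M), but forcing Pulse→Band B and reassigning the rest optimally gives only $4044M — worse by 240.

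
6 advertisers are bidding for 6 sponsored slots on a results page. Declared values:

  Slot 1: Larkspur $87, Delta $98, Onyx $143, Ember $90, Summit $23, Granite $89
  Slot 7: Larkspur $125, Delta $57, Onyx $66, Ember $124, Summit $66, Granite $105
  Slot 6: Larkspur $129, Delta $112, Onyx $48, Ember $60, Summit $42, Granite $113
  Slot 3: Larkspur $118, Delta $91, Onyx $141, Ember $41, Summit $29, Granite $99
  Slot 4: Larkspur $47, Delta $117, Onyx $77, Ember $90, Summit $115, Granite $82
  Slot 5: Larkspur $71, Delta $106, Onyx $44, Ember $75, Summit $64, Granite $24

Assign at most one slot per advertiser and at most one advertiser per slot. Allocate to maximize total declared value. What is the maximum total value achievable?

Treat this as an assignment problem: match each advertiser to one slot.
Optimal: Larkspur→Slot 3 ($118), Delta→Slot 5 ($106), Onyx→Slot 1 ($143), Ember→Slot 7 ($124), Summit→Slot 4 ($115), Granite→Slot 6 ($113) — total 118+106+143+124+115+113 = $719.
No other one-to-one assignment exceeds $719.

Max total: $719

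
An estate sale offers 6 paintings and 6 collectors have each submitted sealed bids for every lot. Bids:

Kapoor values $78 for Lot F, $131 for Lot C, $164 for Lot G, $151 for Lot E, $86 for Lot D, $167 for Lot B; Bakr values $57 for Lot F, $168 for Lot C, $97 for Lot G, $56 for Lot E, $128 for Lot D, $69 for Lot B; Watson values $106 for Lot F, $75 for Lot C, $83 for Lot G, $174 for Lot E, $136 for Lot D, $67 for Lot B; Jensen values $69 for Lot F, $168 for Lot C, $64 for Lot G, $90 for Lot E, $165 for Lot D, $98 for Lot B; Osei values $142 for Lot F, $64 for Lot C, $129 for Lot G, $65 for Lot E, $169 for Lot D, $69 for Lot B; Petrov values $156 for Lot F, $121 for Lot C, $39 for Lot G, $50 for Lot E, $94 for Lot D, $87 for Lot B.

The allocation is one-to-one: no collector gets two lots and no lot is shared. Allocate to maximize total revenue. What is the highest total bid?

Optimal: Kapoor→Lot B ($167), Bakr→Lot C ($168), Watson→Lot E ($174), Jensen→Lot D ($165), Osei→Lot G ($129), Petrov→Lot F ($156) — total 167+168+174+165+129+156 = $959.
Max-entry greedy (repeatedly take the single best remaining cell) gives $898, worse by 61.
No other one-to-one assignment exceeds $959.

Max total: $959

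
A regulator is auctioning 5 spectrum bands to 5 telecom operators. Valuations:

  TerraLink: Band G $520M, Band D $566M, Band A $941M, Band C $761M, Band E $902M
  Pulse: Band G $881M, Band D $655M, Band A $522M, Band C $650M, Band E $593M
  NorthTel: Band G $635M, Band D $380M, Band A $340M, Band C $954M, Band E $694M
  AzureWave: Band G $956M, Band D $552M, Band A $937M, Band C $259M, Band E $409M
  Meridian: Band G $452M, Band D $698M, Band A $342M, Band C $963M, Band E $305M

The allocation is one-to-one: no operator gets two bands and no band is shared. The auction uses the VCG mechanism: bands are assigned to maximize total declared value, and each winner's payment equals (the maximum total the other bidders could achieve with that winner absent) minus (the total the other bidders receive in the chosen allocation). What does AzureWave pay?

Efficient allocation: TerraLink→Band E ($902M), Pulse→Band G ($881M), NorthTel→Band C ($954M), AzureWave→Band A ($937M), Meridian→Band D ($698M); total welfare W = $4372M.
AzureWave receives Band A at value $937M, so the others get W − 937 = $3435M.
Without AzureWave: best allocation of the remaining 4 bidders over all 5 bands is TerraLink→Band A ($941M), Pulse→Band G ($881M), NorthTel→Band E ($694M), Meridian→Band C ($963M), total $3479M.
VCG payment = (others' best without AzureWave) − (others' welfare with AzureWave) = 3479 − 3435 = $44M.

AzureWave pays $44M.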